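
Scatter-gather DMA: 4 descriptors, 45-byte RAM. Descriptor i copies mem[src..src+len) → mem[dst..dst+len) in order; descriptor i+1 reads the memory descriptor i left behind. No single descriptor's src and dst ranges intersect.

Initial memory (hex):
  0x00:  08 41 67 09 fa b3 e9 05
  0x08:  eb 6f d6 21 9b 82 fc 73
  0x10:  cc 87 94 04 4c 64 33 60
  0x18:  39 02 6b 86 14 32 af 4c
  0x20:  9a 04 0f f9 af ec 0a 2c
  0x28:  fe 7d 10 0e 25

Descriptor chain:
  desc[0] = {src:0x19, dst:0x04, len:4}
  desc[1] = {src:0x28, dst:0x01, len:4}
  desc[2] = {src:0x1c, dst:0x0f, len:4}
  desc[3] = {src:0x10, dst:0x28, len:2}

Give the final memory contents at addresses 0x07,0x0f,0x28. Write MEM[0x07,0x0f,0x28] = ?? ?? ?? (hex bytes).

#0 dst[0x04+4] := {0x02,0x6b,0x86,0x14}
#1 dst[0x01+4] := {0xfe,0x7d,0x10,0x0e}
#2 dst[0x0f+4] := {0x14,0x32,0xaf,0x4c}
#3 dst[0x28+2] := {0x32,0xaf}
query mem[0x07]=0x14, mem[0x0f]=0x14, mem[0x28]=0x32

MEM[0x07,0x0f,0x28] = 14 14 32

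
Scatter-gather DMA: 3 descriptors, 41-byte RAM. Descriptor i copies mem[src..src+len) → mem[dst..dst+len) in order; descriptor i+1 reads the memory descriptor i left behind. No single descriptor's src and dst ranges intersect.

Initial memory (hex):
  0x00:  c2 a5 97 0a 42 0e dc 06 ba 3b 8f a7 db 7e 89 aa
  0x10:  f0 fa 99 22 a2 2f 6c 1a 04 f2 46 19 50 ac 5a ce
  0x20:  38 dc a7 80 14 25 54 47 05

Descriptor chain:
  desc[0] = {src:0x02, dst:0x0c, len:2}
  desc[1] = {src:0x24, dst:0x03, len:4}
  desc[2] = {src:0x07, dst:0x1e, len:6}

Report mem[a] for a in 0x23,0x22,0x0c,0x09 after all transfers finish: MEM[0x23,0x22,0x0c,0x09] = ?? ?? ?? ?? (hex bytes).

#0 dst[0x0c+2] := {0x97,0x0a}
#1 dst[0x03+4] := {0x14,0x25,0x54,0x47}
#2 dst[0x1e+6] := {0x06,0xba,0x3b,0x8f,0xa7,0x97}
query mem[0x23]=0x97, mem[0x22]=0xa7, mem[0x0c]=0x97, mem[0x09]=0x3b

MEM[0x23,0x22,0x0c,0x09] = 97 a7 97 3b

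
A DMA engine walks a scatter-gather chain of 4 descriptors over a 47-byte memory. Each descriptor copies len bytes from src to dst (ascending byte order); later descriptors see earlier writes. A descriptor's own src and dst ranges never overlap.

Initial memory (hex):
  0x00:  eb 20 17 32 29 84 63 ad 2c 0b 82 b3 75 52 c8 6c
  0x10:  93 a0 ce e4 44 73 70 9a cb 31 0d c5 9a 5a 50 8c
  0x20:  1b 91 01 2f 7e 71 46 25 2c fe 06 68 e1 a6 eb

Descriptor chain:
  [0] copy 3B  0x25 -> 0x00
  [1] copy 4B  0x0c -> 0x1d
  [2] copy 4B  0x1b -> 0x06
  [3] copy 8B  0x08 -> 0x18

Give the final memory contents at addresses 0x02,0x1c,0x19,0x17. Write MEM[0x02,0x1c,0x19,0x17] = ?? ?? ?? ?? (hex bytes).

#0 dst[0x00+3] := {0x71,0x46,0x25}
#1 dst[0x1d+4] := {0x75,0x52,0xc8,0x6c}
#2 dst[0x06+4] := {0xc5,0x9a,0x75,0x52}
#3 dst[0x18+8] := {0x75,0x52,0x82,0xb3,0x75,0x52,0xc8,0x6c}
query mem[0x02]=0x25, mem[0x1c]=0x75, mem[0x19]=0x52, mem[0x17]=0x9a

MEM[0x02,0x1c,0x19,0x17] = 25 75 52 9a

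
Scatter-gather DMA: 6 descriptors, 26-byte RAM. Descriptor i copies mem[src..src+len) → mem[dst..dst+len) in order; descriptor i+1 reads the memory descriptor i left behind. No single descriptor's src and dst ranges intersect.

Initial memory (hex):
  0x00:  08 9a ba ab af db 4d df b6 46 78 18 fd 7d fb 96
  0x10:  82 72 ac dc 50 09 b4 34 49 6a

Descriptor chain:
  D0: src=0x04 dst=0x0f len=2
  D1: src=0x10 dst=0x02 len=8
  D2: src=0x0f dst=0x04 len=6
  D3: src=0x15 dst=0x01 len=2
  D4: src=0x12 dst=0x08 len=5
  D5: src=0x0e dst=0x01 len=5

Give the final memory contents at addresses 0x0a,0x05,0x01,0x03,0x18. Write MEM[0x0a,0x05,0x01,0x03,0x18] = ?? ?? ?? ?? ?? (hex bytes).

#0 dst[0x0f+2] := {0xaf,0xdb}
#1 dst[0x02+8] := {0xdb,0x72,0xac,0xdc,0x50,0x09,0xb4,0x34}
#2 dst[0x04+6] := {0xaf,0xdb,0x72,0xac,0xdc,0x50}
#3 dst[0x01+2] := {0x09,0xb4}
#4 dst[0x08+5] := {0xac,0xdc,0x50,0x09,0xb4}
#5 dst[0x01+5] := {0xfb,0xaf,0xdb,0x72,0xac}
query mem[0x0a]=0x50, mem[0x05]=0xac, mem[0x01]=0xfb, mem[0x03]=0xdb, mem[0x18]=0x49

MEM[0x0a,0x05,0x01,0x03,0x18] = 50 ac fb db 49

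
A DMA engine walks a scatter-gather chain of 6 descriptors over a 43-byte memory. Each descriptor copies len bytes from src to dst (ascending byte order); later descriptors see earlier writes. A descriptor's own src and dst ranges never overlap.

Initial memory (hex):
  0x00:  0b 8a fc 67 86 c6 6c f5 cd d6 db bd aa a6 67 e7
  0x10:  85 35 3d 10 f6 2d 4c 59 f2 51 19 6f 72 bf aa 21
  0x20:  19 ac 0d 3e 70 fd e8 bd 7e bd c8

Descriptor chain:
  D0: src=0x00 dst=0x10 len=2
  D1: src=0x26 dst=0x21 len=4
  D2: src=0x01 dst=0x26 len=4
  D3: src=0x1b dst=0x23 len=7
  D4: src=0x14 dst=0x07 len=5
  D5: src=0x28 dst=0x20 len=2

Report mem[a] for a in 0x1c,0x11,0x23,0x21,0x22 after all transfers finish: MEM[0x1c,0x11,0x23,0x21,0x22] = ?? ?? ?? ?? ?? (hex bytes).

[0] 0x00->0x10 len=2 : 0b 8a
[1] 0x26->0x21 len=4 : e8 bd 7e bd
[2] 0x01->0x26 len=4 : 8a fc 67 86
[3] 0x1b->0x23 len=7 : 6f 72 bf aa 21 19 e8
[4] 0x14->0x07 len=5 : f6 2d 4c 59 f2
[5] 0x28->0x20 len=2 : 19 e8
query mem[0x1c]=0x72, mem[0x11]=0x8a, mem[0x23]=0x6f, mem[0x21]=0xe8, mem[0x22]=0xbd

MEM[0x1c,0x11,0x23,0x21,0x22] = 72 8a 6f e8 bd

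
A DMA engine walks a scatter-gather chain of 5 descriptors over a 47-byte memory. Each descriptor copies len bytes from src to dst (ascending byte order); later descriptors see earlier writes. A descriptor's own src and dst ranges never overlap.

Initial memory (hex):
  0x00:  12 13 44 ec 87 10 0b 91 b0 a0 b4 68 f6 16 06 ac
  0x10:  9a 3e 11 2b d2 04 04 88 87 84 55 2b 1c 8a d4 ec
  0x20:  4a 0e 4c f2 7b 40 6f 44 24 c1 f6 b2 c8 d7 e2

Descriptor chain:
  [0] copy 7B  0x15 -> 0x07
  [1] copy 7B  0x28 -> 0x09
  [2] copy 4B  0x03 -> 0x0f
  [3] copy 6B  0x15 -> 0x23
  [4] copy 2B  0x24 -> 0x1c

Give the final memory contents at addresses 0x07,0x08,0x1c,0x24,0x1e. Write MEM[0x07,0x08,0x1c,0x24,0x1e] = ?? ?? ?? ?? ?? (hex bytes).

MEM[0x07,0x08,0x1c,0x24,0x1e] = 04 04 04 04 d4

D0: mem[0x07..0x0d] <- [04 04 88 87 84 55 2b]
D1: mem[0x09..0x0f] <- [24 c1 f6 b2 c8 d7 e2]
D2: mem[0x0f..0x12] <- [ec 87 10 0b]
D3: mem[0x23..0x28] <- [04 04 88 87 84 55]
D4: mem[0x1c..0x1d] <- [04 88]
query mem[0x07]=0x04, mem[0x08]=0x04, mem[0x1c]=0x04, mem[0x24]=0x04, mem[0x1e]=0xd4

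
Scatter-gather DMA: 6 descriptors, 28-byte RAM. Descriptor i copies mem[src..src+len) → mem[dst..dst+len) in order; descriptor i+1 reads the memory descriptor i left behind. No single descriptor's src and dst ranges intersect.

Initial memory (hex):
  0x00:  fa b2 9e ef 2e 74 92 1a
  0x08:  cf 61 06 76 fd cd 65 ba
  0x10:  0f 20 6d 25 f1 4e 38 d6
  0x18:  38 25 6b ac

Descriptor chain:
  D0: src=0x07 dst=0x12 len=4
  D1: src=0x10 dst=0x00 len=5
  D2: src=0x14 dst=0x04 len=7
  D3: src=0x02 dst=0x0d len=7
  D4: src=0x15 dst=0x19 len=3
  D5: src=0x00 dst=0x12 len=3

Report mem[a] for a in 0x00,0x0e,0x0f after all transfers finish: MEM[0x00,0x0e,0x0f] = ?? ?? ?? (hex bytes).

D0: mem[0x12..0x15] <- [1a cf 61 06]
D1: mem[0x00..0x04] <- [0f 20 1a cf 61]
D2: mem[0x04..0x0a] <- [61 06 38 d6 38 25 6b]
D3: mem[0x0d..0x13] <- [1a cf 61 06 38 d6 38]
D4: mem[0x19..0x1b] <- [06 38 d6]
D5: mem[0x12..0x14] <- [0f 20 1a]
query mem[0x00]=0x0f, mem[0x0e]=0xcf, mem[0x0f]=0x61

MEM[0x00,0x0e,0x0f] = 0f cf 61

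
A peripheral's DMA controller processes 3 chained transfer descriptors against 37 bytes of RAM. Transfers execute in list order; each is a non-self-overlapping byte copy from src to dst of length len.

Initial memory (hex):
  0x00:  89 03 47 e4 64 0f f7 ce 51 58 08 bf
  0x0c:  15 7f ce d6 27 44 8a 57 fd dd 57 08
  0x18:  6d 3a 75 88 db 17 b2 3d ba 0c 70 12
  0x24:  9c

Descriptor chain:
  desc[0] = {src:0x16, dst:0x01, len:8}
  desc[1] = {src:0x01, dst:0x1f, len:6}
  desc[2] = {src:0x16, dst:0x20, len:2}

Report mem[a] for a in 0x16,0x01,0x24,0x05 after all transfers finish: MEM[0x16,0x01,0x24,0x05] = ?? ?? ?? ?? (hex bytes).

MEM[0x16,0x01,0x24,0x05] = 57 57 88 75

[0] 0x16->0x01 len=8 : 57 08 6d 3a 75 88 db 17
[1] 0x01->0x1f len=6 : 57 08 6d 3a 75 88
[2] 0x16->0x20 len=2 : 57 08
query mem[0x16]=0x57, mem[0x01]=0x57, mem[0x24]=0x88, mem[0x05]=0x75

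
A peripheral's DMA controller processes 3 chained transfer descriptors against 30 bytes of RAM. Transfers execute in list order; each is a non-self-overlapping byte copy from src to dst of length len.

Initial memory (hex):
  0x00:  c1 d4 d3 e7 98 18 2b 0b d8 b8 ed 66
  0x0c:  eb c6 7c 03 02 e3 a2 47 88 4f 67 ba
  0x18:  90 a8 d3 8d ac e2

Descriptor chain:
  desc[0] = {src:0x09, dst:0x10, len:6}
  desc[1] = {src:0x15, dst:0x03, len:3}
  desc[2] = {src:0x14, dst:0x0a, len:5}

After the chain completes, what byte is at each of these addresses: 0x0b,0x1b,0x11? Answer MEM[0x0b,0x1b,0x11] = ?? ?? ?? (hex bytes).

MEM[0x0b,0x1b,0x11] = 7c 8d ed

[0] 0x09->0x10 len=6 : b8 ed 66 eb c6 7c
[1] 0x15->0x03 len=3 : 7c 67 ba
[2] 0x14->0x0a len=5 : c6 7c 67 ba 90
query mem[0x0b]=0x7c, mem[0x1b]=0x8d, mem[0x11]=0xed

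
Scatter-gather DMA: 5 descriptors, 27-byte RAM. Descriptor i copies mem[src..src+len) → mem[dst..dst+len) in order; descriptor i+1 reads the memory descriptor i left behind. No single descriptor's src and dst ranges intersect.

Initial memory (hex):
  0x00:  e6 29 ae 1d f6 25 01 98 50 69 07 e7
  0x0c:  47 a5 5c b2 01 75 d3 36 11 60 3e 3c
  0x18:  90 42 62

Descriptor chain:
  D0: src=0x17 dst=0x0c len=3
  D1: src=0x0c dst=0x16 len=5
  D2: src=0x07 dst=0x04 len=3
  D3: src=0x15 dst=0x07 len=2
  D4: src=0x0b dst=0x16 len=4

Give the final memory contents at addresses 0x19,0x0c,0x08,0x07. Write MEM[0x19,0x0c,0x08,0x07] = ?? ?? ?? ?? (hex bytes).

MEM[0x19,0x0c,0x08,0x07] = 42 3c 3c 60

[0] 0x17->0x0c len=3 : 3c 90 42
[1] 0x0c->0x16 len=5 : 3c 90 42 b2 01
[2] 0x07->0x04 len=3 : 98 50 69
[3] 0x15->0x07 len=2 : 60 3c
[4] 0x0b->0x16 len=4 : e7 3c 90 42
query mem[0x19]=0x42, mem[0x0c]=0x3c, mem[0x08]=0x3c, mem[0x07]=0x60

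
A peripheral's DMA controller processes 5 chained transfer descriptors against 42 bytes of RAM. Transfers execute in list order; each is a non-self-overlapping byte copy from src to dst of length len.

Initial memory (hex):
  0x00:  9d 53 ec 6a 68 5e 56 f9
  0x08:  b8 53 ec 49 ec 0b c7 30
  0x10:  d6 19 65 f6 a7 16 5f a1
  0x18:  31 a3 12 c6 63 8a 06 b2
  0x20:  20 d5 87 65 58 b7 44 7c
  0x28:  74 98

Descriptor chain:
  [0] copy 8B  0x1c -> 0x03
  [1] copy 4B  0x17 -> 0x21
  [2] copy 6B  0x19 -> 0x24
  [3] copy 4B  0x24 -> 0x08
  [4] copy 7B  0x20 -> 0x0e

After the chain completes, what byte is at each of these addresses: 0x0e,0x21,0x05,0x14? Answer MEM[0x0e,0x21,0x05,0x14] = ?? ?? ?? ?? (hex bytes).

MEM[0x0e,0x21,0x05,0x14] = 20 a1 06 c6

#0 dst[0x03+8] := {0x63,0x8a,0x06,0xb2,0x20,0xd5,0x87,0x65}
#1 dst[0x21+4] := {0xa1,0x31,0xa3,0x12}
#2 dst[0x24+6] := {0xa3,0x12,0xc6,0x63,0x8a,0x06}
#3 dst[0x08+4] := {0xa3,0x12,0xc6,0x63}
#4 dst[0x0e+7] := {0x20,0xa1,0x31,0xa3,0xa3,0x12,0xc6}
query mem[0x0e]=0x20, mem[0x21]=0xa1, mem[0x05]=0x06, mem[0x14]=0xc6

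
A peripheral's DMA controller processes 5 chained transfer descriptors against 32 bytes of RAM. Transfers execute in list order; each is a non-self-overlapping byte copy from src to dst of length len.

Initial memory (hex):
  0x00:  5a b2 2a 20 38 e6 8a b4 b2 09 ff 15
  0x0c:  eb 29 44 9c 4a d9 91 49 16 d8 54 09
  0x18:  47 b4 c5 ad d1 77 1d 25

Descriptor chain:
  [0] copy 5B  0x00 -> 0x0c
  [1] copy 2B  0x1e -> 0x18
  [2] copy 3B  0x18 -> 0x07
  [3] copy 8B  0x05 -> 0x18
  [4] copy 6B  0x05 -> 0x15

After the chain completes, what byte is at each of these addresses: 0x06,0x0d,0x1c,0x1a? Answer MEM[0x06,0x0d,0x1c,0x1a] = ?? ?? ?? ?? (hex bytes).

#0 dst[0x0c+5] := {0x5a,0xb2,0x2a,0x20,0x38}
#1 dst[0x18+2] := {0x1d,0x25}
#2 dst[0x07+3] := {0x1d,0x25,0xc5}
#3 dst[0x18+8] := {0xe6,0x8a,0x1d,0x25,0xc5,0xff,0x15,0x5a}
#4 dst[0x15+6] := {0xe6,0x8a,0x1d,0x25,0xc5,0xff}
query mem[0x06]=0x8a, mem[0x0d]=0xb2, mem[0x1c]=0xc5, mem[0x1a]=0xff

MEM[0x06,0x0d,0x1c,0x1a] = 8a b2 c5 ff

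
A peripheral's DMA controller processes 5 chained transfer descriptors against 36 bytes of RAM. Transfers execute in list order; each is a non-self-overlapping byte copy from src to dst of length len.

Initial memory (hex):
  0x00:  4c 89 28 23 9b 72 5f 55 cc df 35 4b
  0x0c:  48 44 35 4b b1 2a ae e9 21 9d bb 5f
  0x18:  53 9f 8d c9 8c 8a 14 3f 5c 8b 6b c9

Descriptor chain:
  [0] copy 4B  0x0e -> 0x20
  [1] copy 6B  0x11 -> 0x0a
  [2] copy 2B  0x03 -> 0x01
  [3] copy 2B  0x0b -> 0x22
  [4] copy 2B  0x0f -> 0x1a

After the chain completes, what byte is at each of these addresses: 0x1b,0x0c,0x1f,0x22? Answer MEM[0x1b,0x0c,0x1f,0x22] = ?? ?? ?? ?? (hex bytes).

MEM[0x1b,0x0c,0x1f,0x22] = b1 e9 3f ae

[0] 0x0e->0x20 len=4 : 35 4b b1 2a
[1] 0x11->0x0a len=6 : 2a ae e9 21 9d bb
[2] 0x03->0x01 len=2 : 23 9b
[3] 0x0b->0x22 len=2 : ae e9
[4] 0x0f->0x1a len=2 : bb b1
query mem[0x1b]=0xb1, mem[0x0c]=0xe9, mem[0x1f]=0x3f, mem[0x22]=0xae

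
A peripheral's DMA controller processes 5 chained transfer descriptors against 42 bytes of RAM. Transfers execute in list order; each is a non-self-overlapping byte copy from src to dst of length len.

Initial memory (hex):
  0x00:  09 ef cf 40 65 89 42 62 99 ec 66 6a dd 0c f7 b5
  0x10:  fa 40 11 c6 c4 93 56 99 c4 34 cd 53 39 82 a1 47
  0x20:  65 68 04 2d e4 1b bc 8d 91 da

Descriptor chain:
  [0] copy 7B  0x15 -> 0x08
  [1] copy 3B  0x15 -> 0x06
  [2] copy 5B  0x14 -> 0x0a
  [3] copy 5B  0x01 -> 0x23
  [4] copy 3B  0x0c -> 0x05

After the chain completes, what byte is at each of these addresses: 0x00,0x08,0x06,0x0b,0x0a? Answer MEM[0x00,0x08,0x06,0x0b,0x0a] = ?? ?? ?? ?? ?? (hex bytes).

D0: mem[0x08..0x0e] <- [93 56 99 c4 34 cd 53]
D1: mem[0x06..0x08] <- [93 56 99]
D2: mem[0x0a..0x0e] <- [c4 93 56 99 c4]
D3: mem[0x23..0x27] <- [ef cf 40 65 89]
D4: mem[0x05..0x07] <- [56 99 c4]
query mem[0x00]=0x09, mem[0x08]=0x99, mem[0x06]=0x99, mem[0x0b]=0x93, mem[0x0a]=0xc4

MEM[0x00,0x08,0x06,0x0b,0x0a] = 09 99 99 93 c4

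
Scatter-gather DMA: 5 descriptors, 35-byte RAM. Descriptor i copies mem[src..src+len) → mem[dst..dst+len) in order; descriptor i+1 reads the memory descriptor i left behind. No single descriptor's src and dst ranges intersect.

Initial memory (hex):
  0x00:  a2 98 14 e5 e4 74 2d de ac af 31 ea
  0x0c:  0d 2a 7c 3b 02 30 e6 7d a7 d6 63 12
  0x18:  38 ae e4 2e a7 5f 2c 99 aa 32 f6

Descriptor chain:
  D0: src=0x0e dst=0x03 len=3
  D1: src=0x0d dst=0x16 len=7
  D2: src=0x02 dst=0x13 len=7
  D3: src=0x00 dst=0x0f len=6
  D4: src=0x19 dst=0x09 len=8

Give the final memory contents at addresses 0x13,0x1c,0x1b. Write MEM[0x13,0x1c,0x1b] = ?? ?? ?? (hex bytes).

[0] 0x0e->0x03 len=3 : 7c 3b 02
[1] 0x0d->0x16 len=7 : 2a 7c 3b 02 30 e6 7d
[2] 0x02->0x13 len=7 : 14 7c 3b 02 2d de ac
[3] 0x00->0x0f len=6 : a2 98 14 7c 3b 02
[4] 0x19->0x09 len=8 : ac 30 e6 7d 5f 2c 99 aa
query mem[0x13]=0x3b, mem[0x1c]=0x7d, mem[0x1b]=0xe6

MEM[0x13,0x1c,0x1b] = 3b 7d e6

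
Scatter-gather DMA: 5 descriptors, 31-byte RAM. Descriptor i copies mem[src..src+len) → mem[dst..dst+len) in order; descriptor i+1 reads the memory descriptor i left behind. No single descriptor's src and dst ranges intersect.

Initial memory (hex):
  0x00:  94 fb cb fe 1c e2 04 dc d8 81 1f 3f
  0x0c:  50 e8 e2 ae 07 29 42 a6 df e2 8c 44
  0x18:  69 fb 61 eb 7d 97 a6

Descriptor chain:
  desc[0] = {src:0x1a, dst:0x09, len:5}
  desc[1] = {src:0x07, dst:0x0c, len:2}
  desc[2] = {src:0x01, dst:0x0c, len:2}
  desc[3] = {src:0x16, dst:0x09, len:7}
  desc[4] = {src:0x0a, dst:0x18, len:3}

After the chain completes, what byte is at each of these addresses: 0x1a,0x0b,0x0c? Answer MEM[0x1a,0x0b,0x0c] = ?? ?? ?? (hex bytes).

MEM[0x1a,0x0b,0x0c] = fb 69 fb

[0] 0x1a->0x09 len=5 : 61 eb 7d 97 a6
[1] 0x07->0x0c len=2 : dc d8
[2] 0x01->0x0c len=2 : fb cb
[3] 0x16->0x09 len=7 : 8c 44 69 fb 61 eb 7d
[4] 0x0a->0x18 len=3 : 44 69 fb
query mem[0x1a]=0xfb, mem[0x0b]=0x69, mem[0x0c]=0xfb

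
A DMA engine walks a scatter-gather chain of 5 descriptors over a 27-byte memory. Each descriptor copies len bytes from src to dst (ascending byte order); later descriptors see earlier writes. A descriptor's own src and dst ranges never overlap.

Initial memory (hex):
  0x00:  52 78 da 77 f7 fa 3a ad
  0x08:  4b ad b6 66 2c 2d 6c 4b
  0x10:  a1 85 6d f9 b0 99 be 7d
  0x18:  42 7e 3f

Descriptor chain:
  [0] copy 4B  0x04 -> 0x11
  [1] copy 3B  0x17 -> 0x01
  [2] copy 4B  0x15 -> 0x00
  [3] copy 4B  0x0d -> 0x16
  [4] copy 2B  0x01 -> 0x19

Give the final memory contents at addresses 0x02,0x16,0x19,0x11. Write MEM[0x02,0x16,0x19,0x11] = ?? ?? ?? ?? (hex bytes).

MEM[0x02,0x16,0x19,0x11] = 7d 2d be f7

D0: mem[0x11..0x14] <- [f7 fa 3a ad]
D1: mem[0x01..0x03] <- [7d 42 7e]
D2: mem[0x00..0x03] <- [99 be 7d 42]
D3: mem[0x16..0x19] <- [2d 6c 4b a1]
D4: mem[0x19..0x1a] <- [be 7d]
query mem[0x02]=0x7d, mem[0x16]=0x2d, mem[0x19]=0xbe, mem[0x11]=0xf7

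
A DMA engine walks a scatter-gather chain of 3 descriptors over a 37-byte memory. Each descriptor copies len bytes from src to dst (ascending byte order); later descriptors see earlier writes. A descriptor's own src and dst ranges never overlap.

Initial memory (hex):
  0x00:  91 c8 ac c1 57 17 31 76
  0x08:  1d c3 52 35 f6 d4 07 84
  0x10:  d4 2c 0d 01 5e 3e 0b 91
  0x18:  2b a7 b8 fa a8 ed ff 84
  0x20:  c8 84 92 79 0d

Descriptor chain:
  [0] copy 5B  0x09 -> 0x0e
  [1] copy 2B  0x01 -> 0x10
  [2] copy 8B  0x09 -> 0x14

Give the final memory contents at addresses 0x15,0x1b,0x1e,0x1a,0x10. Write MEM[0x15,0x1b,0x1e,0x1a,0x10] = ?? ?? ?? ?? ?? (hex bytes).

  after D0: wrote 5B at 0x0e = c35235f6d4
  after D1: wrote 2B at 0x10 = c8ac
  after D2: wrote 8B at 0x14 = c35235f6d4c352c8
query mem[0x15]=0x52, mem[0x1b]=0xc8, mem[0x1e]=0xff, mem[0x1a]=0x52, mem[0x10]=0xc8

MEM[0x15,0x1b,0x1e,0x1a,0x10] = 52 c8 ff 52 c8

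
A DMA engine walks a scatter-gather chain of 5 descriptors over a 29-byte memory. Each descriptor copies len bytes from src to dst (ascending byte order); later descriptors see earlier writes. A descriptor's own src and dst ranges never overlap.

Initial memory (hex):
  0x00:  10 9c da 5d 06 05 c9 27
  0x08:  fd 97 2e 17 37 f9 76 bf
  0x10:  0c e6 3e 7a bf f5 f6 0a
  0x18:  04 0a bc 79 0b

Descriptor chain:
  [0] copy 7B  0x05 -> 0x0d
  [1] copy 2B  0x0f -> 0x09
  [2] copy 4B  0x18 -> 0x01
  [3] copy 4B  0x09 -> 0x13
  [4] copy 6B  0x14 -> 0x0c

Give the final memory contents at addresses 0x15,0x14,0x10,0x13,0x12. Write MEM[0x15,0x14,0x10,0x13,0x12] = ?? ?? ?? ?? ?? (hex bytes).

#0 dst[0x0d+7] := {0x05,0xc9,0x27,0xfd,0x97,0x2e,0x17}
#1 dst[0x09+2] := {0x27,0xfd}
#2 dst[0x01+4] := {0x04,0x0a,0xbc,0x79}
#3 dst[0x13+4] := {0x27,0xfd,0x17,0x37}
#4 dst[0x0c+6] := {0xfd,0x17,0x37,0x0a,0x04,0x0a}
query mem[0x15]=0x17, mem[0x14]=0xfd, mem[0x10]=0x04, mem[0x13]=0x27, mem[0x12]=0x2e

MEM[0x15,0x14,0x10,0x13,0x12] = 17 fd 04 27 2e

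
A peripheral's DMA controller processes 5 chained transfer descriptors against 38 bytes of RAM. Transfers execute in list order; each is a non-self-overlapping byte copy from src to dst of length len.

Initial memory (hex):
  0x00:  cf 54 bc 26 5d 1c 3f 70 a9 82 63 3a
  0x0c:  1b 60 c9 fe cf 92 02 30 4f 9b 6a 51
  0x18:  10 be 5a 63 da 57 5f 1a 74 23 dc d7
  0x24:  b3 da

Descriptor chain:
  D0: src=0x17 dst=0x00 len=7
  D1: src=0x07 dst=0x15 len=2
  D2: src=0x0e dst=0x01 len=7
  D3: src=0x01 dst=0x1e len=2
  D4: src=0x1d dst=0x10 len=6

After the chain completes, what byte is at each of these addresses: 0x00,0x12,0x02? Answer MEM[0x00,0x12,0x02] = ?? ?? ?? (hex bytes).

MEM[0x00,0x12,0x02] = 51 fe fe

[0] 0x17->0x00 len=7 : 51 10 be 5a 63 da 57
[1] 0x07->0x15 len=2 : 70 a9
[2] 0x0e->0x01 len=7 : c9 fe cf 92 02 30 4f
[3] 0x01->0x1e len=2 : c9 fe
[4] 0x1d->0x10 len=6 : 57 c9 fe 74 23 dc
query mem[0x00]=0x51, mem[0x12]=0xfe, mem[0x02]=0xfe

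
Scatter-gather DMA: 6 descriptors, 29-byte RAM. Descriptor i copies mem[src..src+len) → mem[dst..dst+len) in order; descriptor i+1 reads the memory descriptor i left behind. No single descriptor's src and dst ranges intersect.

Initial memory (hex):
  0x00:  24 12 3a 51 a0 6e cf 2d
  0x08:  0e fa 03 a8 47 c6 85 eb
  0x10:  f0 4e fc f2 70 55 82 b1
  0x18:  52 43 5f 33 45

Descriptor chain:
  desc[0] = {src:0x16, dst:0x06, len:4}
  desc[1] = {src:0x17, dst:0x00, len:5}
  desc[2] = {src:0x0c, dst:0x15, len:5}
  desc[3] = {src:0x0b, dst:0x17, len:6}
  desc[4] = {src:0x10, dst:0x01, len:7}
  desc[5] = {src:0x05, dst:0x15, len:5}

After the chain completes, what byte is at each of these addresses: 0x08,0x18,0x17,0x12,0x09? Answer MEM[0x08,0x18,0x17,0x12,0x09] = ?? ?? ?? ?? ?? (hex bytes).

#0 dst[0x06+4] := {0x82,0xb1,0x52,0x43}
#1 dst[0x00+5] := {0xb1,0x52,0x43,0x5f,0x33}
#2 dst[0x15+5] := {0x47,0xc6,0x85,0xeb,0xf0}
#3 dst[0x17+6] := {0xa8,0x47,0xc6,0x85,0xeb,0xf0}
#4 dst[0x01+7] := {0xf0,0x4e,0xfc,0xf2,0x70,0x47,0xc6}
#5 dst[0x15+5] := {0x70,0x47,0xc6,0x52,0x43}
query mem[0x08]=0x52, mem[0x18]=0x52, mem[0x17]=0xc6, mem[0x12]=0xfc, mem[0x09]=0x43

MEM[0x08,0x18,0x17,0x12,0x09] = 52 52 c6 fc 43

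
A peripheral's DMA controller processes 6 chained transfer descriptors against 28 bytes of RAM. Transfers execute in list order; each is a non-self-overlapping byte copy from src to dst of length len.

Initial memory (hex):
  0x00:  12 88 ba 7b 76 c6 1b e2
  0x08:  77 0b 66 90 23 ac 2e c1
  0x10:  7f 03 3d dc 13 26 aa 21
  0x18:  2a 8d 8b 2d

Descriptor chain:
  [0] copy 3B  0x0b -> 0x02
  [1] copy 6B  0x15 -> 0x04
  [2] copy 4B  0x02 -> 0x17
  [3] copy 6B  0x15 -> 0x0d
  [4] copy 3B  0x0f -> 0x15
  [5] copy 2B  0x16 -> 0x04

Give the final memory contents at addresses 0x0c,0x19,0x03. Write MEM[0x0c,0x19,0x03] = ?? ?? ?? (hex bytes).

[0] 0x0b->0x02 len=3 : 90 23 ac
[1] 0x15->0x04 len=6 : 26 aa 21 2a 8d 8b
[2] 0x02->0x17 len=4 : 90 23 26 aa
[3] 0x15->0x0d len=6 : 26 aa 90 23 26 aa
[4] 0x0f->0x15 len=3 : 90 23 26
[5] 0x16->0x04 len=2 : 23 26
query mem[0x0c]=0x23, mem[0x19]=0x26, mem[0x03]=0x23

MEM[0x0c,0x19,0x03] = 23 26 23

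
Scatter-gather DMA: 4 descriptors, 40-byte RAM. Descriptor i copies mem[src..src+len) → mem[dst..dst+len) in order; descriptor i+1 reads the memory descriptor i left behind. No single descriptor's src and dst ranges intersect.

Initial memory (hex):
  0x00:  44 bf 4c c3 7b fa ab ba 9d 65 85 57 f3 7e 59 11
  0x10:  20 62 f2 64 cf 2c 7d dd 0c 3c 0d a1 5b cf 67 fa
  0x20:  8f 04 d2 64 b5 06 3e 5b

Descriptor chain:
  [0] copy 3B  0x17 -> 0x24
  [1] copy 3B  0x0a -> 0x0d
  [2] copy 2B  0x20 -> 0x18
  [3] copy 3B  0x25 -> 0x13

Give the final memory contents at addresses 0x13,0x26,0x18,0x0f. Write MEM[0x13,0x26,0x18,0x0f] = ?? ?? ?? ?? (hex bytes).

#0 dst[0x24+3] := {0xdd,0x0c,0x3c}
#1 dst[0x0d+3] := {0x85,0x57,0xf3}
#2 dst[0x18+2] := {0x8f,0x04}
#3 dst[0x13+3] := {0x0c,0x3c,0x5b}
query mem[0x13]=0x0c, mem[0x26]=0x3c, mem[0x18]=0x8f, mem[0x0f]=0xf3

MEM[0x13,0x26,0x18,0x0f] = 0c 3c 8f f3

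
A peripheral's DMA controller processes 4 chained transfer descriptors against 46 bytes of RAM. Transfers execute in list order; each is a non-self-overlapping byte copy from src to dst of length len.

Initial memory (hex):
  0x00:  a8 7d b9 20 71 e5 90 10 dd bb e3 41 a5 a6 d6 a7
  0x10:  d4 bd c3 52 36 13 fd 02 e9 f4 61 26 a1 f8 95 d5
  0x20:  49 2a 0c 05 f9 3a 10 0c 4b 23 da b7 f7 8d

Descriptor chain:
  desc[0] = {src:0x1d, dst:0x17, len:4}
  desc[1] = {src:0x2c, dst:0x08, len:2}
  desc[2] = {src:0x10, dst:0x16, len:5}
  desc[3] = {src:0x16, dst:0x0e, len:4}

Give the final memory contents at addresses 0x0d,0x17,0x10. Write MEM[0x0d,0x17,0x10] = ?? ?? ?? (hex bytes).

MEM[0x0d,0x17,0x10] = a6 bd c3

  after D0: wrote 4B at 0x17 = f895d549
  after D1: wrote 2B at 0x08 = f78d
  after D2: wrote 5B at 0x16 = d4bdc35236
  after D3: wrote 4B at 0x0e = d4bdc352
query mem[0x0d]=0xa6, mem[0x17]=0xbd, mem[0x10]=0xc3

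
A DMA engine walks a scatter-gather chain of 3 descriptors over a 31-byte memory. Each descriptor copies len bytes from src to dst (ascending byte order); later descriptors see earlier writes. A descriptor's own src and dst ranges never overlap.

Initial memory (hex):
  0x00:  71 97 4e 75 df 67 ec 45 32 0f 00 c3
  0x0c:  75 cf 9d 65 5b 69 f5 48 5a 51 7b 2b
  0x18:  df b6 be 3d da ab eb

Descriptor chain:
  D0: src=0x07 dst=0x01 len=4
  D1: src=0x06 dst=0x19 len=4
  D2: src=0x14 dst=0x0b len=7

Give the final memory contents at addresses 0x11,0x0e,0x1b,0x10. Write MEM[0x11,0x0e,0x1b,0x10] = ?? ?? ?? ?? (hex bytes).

D0: mem[0x01..0x04] <- [45 32 0f 00]
D1: mem[0x19..0x1c] <- [ec 45 32 0f]
D2: mem[0x0b..0x11] <- [5a 51 7b 2b df ec 45]
query mem[0x11]=0x45, mem[0x0e]=0x2b, mem[0x1b]=0x32, mem[0x10]=0xec

MEM[0x11,0x0e,0x1b,0x10] = 45 2b 32 ec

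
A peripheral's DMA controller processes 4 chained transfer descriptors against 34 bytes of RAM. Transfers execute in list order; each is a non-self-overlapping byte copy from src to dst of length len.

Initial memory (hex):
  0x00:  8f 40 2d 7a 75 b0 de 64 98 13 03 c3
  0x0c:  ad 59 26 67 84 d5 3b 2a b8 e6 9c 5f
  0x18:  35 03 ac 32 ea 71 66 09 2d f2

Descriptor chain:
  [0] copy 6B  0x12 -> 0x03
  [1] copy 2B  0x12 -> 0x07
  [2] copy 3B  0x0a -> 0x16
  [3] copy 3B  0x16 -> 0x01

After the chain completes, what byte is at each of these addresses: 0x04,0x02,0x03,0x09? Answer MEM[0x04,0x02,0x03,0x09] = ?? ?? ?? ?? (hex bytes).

MEM[0x04,0x02,0x03,0x09] = 2a c3 ad 13

[0] 0x12->0x03 len=6 : 3b 2a b8 e6 9c 5f
[1] 0x12->0x07 len=2 : 3b 2a
[2] 0x0a->0x16 len=3 : 03 c3 ad
[3] 0x16->0x01 len=3 : 03 c3 ad
query mem[0x04]=0x2a, mem[0x02]=0xc3, mem[0x03]=0xad, mem[0x09]=0x13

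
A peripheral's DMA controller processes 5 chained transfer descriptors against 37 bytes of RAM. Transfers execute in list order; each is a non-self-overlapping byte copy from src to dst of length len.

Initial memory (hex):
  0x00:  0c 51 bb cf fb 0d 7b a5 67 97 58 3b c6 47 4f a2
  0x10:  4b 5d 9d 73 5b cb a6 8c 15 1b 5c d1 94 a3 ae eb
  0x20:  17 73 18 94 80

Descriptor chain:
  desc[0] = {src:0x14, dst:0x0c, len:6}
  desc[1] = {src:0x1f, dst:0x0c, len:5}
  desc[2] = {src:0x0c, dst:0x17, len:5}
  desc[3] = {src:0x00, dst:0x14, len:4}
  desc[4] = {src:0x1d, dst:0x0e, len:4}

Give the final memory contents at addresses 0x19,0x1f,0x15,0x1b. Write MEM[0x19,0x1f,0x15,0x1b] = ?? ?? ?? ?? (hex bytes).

MEM[0x19,0x1f,0x15,0x1b] = 73 eb 51 94

D0: mem[0x0c..0x11] <- [5b cb a6 8c 15 1b]
D1: mem[0x0c..0x10] <- [eb 17 73 18 94]
D2: mem[0x17..0x1b] <- [eb 17 73 18 94]
D3: mem[0x14..0x17] <- [0c 51 bb cf]
D4: mem[0x0e..0x11] <- [a3 ae eb 17]
query mem[0x19]=0x73, mem[0x1f]=0xeb, mem[0x15]=0x51, mem[0x1b]=0x94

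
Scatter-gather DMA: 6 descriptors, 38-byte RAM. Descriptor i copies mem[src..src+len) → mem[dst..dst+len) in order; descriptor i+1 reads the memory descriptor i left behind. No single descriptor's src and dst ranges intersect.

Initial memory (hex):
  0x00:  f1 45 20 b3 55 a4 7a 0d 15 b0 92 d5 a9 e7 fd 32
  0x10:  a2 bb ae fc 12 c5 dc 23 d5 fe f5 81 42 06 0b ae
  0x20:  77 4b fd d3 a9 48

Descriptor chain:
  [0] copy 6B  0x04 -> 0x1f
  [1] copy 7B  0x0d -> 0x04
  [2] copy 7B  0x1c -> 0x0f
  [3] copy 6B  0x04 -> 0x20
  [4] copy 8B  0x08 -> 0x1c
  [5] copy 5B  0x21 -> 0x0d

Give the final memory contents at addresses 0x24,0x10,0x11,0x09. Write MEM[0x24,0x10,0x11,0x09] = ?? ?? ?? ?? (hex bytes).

MEM[0x24,0x10,0x11,0x09] = bb bb ae ae

D0: mem[0x1f..0x24] <- [55 a4 7a 0d 15 b0]
D1: mem[0x04..0x0a] <- [e7 fd 32 a2 bb ae fc]
D2: mem[0x0f..0x15] <- [42 06 0b 55 a4 7a 0d]
D3: mem[0x20..0x25] <- [e7 fd 32 a2 bb ae]
D4: mem[0x1c..0x23] <- [bb ae fc d5 a9 e7 fd 42]
D5: mem[0x0d..0x11] <- [e7 fd 42 bb ae]
query mem[0x24]=0xbb, mem[0x10]=0xbb, mem[0x11]=0xae, mem[0x09]=0xae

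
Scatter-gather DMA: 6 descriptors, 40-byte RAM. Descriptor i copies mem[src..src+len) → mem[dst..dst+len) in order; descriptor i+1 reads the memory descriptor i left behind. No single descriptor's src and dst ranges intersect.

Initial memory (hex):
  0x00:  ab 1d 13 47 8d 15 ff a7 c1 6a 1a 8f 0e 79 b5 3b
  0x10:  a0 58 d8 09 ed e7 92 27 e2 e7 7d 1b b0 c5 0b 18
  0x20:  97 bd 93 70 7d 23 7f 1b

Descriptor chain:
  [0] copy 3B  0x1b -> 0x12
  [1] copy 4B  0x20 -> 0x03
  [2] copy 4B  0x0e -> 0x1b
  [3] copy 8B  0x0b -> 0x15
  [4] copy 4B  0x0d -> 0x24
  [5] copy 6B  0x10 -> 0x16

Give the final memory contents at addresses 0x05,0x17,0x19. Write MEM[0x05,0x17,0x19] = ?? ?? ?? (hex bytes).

MEM[0x05,0x17,0x19] = 93 58 b0

[0] 0x1b->0x12 len=3 : 1b b0 c5
[1] 0x20->0x03 len=4 : 97 bd 93 70
[2] 0x0e->0x1b len=4 : b5 3b a0 58
[3] 0x0b->0x15 len=8 : 8f 0e 79 b5 3b a0 58 1b
[4] 0x0d->0x24 len=4 : 79 b5 3b a0
[5] 0x10->0x16 len=6 : a0 58 1b b0 c5 8f
query mem[0x05]=0x93, mem[0x17]=0x58, mem[0x19]=0xb0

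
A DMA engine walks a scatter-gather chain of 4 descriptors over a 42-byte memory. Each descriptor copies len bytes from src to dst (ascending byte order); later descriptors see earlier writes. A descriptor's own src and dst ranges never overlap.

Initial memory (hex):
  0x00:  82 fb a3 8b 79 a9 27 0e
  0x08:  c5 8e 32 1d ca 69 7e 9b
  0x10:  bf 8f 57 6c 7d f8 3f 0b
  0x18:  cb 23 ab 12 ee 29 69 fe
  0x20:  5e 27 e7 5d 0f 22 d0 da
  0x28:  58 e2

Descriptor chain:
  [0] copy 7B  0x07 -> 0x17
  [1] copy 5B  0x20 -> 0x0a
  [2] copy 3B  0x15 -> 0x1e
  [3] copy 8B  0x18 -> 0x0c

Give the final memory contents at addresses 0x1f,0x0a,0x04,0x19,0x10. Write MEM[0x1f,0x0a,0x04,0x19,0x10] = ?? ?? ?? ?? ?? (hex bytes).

MEM[0x1f,0x0a,0x04,0x19,0x10] = 3f 5e 79 8e ca

[0] 0x07->0x17 len=7 : 0e c5 8e 32 1d ca 69
[1] 0x20->0x0a len=5 : 5e 27 e7 5d 0f
[2] 0x15->0x1e len=3 : f8 3f 0e
[3] 0x18->0x0c len=8 : c5 8e 32 1d ca 69 f8 3f
query mem[0x1f]=0x3f, mem[0x0a]=0x5e, mem[0x04]=0x79, mem[0x19]=0x8e, mem[0x10]=0xca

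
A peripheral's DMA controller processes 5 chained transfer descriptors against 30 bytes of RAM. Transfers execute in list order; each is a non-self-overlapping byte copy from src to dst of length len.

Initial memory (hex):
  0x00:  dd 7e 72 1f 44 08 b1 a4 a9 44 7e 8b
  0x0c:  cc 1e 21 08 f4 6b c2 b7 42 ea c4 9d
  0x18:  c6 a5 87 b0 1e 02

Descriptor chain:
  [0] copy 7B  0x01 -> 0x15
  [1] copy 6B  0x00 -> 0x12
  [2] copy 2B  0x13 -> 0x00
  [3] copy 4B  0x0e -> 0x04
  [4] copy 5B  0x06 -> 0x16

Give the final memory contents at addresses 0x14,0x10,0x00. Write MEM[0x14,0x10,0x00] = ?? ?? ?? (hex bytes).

D0: mem[0x15..0x1b] <- [7e 72 1f 44 08 b1 a4]
D1: mem[0x12..0x17] <- [dd 7e 72 1f 44 08]
D2: mem[0x00..0x01] <- [7e 72]
D3: mem[0x04..0x07] <- [21 08 f4 6b]
D4: mem[0x16..0x1a] <- [f4 6b a9 44 7e]
query mem[0x14]=0x72, mem[0x10]=0xf4, mem[0x00]=0x7e

MEM[0x14,0x10,0x00] = 72 f4 7e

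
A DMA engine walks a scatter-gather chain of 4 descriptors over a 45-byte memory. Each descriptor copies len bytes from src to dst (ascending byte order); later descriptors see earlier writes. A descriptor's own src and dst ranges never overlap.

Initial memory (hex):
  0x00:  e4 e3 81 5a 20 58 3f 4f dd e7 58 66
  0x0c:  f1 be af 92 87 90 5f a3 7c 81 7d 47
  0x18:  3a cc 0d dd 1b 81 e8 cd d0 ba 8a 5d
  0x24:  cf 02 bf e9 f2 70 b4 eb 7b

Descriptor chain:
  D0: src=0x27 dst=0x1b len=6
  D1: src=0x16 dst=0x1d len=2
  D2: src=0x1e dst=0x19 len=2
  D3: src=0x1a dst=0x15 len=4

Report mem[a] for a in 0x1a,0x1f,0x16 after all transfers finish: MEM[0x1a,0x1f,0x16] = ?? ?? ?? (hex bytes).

D0: mem[0x1b..0x20] <- [e9 f2 70 b4 eb 7b]
D1: mem[0x1d..0x1e] <- [7d 47]
D2: mem[0x19..0x1a] <- [47 eb]
D3: mem[0x15..0x18] <- [eb e9 f2 7d]
query mem[0x1a]=0xeb, mem[0x1f]=0xeb, mem[0x16]=0xe9

MEM[0x1a,0x1f,0x16] = eb eb e9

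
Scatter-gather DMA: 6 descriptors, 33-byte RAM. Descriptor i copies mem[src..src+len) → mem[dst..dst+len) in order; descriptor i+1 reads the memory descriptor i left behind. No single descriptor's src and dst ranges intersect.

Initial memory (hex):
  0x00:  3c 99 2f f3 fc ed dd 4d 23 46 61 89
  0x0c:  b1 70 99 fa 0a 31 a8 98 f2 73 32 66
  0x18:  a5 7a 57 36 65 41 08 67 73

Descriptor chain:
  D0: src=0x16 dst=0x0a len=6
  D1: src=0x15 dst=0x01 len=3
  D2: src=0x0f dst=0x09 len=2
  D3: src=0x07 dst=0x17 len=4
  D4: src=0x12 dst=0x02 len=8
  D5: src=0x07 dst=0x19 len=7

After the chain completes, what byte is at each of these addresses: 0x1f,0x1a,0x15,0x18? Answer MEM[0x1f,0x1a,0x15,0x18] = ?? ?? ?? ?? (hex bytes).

  after D0: wrote 6B at 0x0a = 3266a57a5736
  after D1: wrote 3B at 0x01 = 733266
  after D2: wrote 2B at 0x09 = 360a
  after D3: wrote 4B at 0x17 = 4d23360a
  after D4: wrote 8B at 0x02 = a898f273324d2336
  after D5: wrote 7B at 0x19 = 4d23360a66a57a
query mem[0x1f]=0x7a, mem[0x1a]=0x23, mem[0x15]=0x73, mem[0x18]=0x23

MEM[0x1f,0x1a,0x15,0x18] = 7a 23 73 23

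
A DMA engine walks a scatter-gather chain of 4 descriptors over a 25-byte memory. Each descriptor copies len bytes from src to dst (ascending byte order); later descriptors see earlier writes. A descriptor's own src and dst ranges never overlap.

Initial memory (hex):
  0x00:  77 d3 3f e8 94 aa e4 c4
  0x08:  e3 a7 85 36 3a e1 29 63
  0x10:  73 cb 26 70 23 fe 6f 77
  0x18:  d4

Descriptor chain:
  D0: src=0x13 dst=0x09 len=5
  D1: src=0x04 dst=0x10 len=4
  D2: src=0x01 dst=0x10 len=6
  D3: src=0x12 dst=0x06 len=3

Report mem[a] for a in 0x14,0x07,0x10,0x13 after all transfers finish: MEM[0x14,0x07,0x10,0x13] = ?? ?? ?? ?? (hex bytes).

MEM[0x14,0x07,0x10,0x13] = aa 94 d3 94

D0: mem[0x09..0x0d] <- [70 23 fe 6f 77]
D1: mem[0x10..0x13] <- [94 aa e4 c4]
D2: mem[0x10..0x15] <- [d3 3f e8 94 aa e4]
D3: mem[0x06..0x08] <- [e8 94 aa]
query mem[0x14]=0xaa, mem[0x07]=0x94, mem[0x10]=0xd3, mem[0x13]=0x94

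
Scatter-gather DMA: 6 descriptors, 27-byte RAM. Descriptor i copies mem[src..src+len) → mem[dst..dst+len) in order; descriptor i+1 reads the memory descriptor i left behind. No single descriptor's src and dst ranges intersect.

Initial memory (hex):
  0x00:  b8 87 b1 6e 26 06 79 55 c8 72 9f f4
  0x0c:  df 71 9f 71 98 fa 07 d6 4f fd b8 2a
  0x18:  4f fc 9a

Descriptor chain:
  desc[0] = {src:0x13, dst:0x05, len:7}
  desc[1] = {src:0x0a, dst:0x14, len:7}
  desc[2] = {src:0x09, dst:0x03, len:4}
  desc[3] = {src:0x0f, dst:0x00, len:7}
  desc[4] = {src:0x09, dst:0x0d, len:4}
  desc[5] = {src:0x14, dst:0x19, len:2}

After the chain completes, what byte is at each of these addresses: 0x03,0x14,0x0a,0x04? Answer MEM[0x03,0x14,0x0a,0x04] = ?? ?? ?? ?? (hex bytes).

[0] 0x13->0x05 len=7 : d6 4f fd b8 2a 4f fc
[1] 0x0a->0x14 len=7 : 4f fc df 71 9f 71 98
[2] 0x09->0x03 len=4 : 2a 4f fc df
[3] 0x0f->0x00 len=7 : 71 98 fa 07 d6 4f fc
[4] 0x09->0x0d len=4 : 2a 4f fc df
[5] 0x14->0x19 len=2 : 4f fc
query mem[0x03]=0x07, mem[0x14]=0x4f, mem[0x0a]=0x4f, mem[0x04]=0xd6

MEM[0x03,0x14,0x0a,0x04] = 07 4f 4f d6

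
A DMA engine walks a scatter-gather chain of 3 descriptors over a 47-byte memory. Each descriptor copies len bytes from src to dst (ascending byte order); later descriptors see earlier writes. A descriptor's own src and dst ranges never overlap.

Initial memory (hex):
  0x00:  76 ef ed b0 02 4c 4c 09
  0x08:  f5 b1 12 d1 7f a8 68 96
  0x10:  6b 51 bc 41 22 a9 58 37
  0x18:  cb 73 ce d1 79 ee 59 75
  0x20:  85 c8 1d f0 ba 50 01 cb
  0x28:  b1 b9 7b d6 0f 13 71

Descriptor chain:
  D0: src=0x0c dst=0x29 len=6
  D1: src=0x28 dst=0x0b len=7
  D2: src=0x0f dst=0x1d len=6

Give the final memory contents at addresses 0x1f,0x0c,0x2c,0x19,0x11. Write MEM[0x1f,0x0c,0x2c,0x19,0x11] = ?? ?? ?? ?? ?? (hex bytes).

[0] 0x0c->0x29 len=6 : 7f a8 68 96 6b 51
[1] 0x28->0x0b len=7 : b1 7f a8 68 96 6b 51
[2] 0x0f->0x1d len=6 : 96 6b 51 bc 41 22
query mem[0x1f]=0x51, mem[0x0c]=0x7f, mem[0x2c]=0x96, mem[0x19]=0x73, mem[0x11]=0x51

MEM[0x1f,0x0c,0x2c,0x19,0x11] = 51 7f 96 73 51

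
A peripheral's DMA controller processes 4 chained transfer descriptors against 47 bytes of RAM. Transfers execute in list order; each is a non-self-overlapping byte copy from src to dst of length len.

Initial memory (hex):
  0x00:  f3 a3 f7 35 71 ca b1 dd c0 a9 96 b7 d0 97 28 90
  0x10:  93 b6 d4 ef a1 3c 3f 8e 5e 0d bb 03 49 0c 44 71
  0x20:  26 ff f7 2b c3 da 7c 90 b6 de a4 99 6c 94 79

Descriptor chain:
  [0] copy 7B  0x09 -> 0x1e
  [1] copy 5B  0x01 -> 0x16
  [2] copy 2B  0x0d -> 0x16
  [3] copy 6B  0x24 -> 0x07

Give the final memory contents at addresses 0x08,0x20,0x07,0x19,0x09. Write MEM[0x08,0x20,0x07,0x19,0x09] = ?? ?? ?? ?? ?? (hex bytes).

D0: mem[0x1e..0x24] <- [a9 96 b7 d0 97 28 90]
D1: mem[0x16..0x1a] <- [a3 f7 35 71 ca]
D2: mem[0x16..0x17] <- [97 28]
D3: mem[0x07..0x0c] <- [90 da 7c 90 b6 de]
query mem[0x08]=0xda, mem[0x20]=0xb7, mem[0x07]=0x90, mem[0x19]=0x71, mem[0x09]=0x7c

MEM[0x08,0x20,0x07,0x19,0x09] = da b7 90 71 7c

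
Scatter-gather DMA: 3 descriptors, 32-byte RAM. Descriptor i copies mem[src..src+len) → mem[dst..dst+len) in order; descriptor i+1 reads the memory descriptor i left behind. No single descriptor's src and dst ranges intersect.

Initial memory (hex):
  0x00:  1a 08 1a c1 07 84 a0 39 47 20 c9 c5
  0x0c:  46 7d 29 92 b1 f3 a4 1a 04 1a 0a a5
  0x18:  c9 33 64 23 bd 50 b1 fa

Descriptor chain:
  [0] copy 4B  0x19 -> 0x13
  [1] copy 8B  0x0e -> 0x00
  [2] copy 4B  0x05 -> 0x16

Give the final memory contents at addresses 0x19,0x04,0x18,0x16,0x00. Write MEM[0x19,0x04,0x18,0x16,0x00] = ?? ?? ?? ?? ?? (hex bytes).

MEM[0x19,0x04,0x18,0x16,0x00] = 47 a4 23 33 29

D0: mem[0x13..0x16] <- [33 64 23 bd]
D1: mem[0x00..0x07] <- [29 92 b1 f3 a4 33 64 23]
D2: mem[0x16..0x19] <- [33 64 23 47]
query mem[0x19]=0x47, mem[0x04]=0xa4, mem[0x18]=0x23, mem[0x16]=0x33, mem[0x00]=0x29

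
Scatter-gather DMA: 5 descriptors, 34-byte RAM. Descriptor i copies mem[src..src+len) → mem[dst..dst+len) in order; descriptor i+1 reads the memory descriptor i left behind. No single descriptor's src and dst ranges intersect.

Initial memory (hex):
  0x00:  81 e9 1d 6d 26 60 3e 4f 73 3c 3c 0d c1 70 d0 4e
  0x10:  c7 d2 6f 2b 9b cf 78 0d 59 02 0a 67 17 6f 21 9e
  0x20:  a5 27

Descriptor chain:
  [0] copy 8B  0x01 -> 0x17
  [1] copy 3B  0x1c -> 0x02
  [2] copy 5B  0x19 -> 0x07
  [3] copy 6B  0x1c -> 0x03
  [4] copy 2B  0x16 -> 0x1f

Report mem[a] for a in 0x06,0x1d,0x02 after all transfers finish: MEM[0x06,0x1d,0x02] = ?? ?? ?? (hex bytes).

MEM[0x06,0x1d,0x02] = 9e 4f 3e

[0] 0x01->0x17 len=8 : e9 1d 6d 26 60 3e 4f 73
[1] 0x1c->0x02 len=3 : 3e 4f 73
[2] 0x19->0x07 len=5 : 6d 26 60 3e 4f
[3] 0x1c->0x03 len=6 : 3e 4f 73 9e a5 27
[4] 0x16->0x1f len=2 : 78 e9
query mem[0x06]=0x9e, mem[0x1d]=0x4f, mem[0x02]=0x3e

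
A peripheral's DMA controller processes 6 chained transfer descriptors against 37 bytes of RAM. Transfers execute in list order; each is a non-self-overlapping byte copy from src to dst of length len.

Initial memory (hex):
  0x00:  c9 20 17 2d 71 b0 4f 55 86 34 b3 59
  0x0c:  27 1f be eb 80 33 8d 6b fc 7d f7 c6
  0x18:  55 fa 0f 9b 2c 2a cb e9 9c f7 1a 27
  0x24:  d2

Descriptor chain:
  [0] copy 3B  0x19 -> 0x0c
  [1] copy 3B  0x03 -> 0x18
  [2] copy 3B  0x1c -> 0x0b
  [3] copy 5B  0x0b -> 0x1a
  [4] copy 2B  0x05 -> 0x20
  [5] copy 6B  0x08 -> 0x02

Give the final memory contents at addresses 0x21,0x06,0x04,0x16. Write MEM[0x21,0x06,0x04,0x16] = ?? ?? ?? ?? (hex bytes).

MEM[0x21,0x06,0x04,0x16] = 4f 2a b3 f7

D0: mem[0x0c..0x0e] <- [fa 0f 9b]
D1: mem[0x18..0x1a] <- [2d 71 b0]
D2: mem[0x0b..0x0d] <- [2c 2a cb]
D3: mem[0x1a..0x1e] <- [2c 2a cb 9b eb]
D4: mem[0x20..0x21] <- [b0 4f]
D5: mem[0x02..0x07] <- [86 34 b3 2c 2a cb]
query mem[0x21]=0x4f, mem[0x06]=0x2a, mem[0x04]=0xb3, mem[0x16]=0xf7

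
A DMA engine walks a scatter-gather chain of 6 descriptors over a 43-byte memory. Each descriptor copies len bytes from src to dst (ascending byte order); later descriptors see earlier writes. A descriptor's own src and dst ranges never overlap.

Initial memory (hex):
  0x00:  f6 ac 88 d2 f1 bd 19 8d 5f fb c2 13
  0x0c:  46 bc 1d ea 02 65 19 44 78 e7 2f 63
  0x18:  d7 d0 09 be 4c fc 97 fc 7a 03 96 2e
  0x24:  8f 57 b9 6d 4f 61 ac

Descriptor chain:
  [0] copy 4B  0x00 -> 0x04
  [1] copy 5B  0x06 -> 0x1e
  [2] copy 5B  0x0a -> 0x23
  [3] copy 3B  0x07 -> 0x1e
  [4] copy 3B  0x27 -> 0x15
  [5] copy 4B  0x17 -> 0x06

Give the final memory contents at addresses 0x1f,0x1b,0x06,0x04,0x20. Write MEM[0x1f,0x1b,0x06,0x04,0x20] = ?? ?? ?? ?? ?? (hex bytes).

D0: mem[0x04..0x07] <- [f6 ac 88 d2]
D1: mem[0x1e..0x22] <- [88 d2 5f fb c2]
D2: mem[0x23..0x27] <- [c2 13 46 bc 1d]
D3: mem[0x1e..0x20] <- [d2 5f fb]
D4: mem[0x15..0x17] <- [1d 4f 61]
D5: mem[0x06..0x09] <- [61 d7 d0 09]
query mem[0x1f]=0x5f, mem[0x1b]=0xbe, mem[0x06]=0x61, mem[0x04]=0xf6, mem[0x20]=0xfb

MEM[0x1f,0x1b,0x06,0x04,0x20] = 5f be 61 f6 fb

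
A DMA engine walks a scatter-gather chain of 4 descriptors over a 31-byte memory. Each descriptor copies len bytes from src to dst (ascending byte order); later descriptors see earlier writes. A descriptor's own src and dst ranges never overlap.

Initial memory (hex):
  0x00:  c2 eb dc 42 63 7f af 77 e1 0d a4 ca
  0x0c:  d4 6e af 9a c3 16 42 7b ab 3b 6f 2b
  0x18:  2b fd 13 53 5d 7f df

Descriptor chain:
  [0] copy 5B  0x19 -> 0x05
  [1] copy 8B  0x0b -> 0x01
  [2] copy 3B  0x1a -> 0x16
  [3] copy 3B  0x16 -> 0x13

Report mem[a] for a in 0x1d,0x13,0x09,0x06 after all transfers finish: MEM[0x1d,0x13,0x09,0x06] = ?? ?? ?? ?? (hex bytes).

MEM[0x1d,0x13,0x09,0x06] = 7f 13 7f c3

[0] 0x19->0x05 len=5 : fd 13 53 5d 7f
[1] 0x0b->0x01 len=8 : ca d4 6e af 9a c3 16 42
[2] 0x1a->0x16 len=3 : 13 53 5d
[3] 0x16->0x13 len=3 : 13 53 5d
query mem[0x1d]=0x7f, mem[0x13]=0x13, mem[0x09]=0x7f, mem[0x06]=0xc3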